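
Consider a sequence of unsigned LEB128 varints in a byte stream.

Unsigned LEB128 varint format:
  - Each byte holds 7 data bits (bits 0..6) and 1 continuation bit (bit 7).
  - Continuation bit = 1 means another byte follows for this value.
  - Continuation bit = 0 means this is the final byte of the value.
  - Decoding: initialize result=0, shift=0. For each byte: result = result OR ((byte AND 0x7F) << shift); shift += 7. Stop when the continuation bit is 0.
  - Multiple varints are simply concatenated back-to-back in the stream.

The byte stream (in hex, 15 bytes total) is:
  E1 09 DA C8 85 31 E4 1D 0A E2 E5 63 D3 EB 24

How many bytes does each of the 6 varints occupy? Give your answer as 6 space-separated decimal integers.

  byte[0]=0xE1 cont=1 payload=0x61=97: acc |= 97<<0 -> acc=97 shift=7
  byte[1]=0x09 cont=0 payload=0x09=9: acc |= 9<<7 -> acc=1249 shift=14 [end]
Varint 1: bytes[0:2] = E1 09 -> value 1249 (2 byte(s))
  byte[2]=0xDA cont=1 payload=0x5A=90: acc |= 90<<0 -> acc=90 shift=7
  byte[3]=0xC8 cont=1 payload=0x48=72: acc |= 72<<7 -> acc=9306 shift=14
  byte[4]=0x85 cont=1 payload=0x05=5: acc |= 5<<14 -> acc=91226 shift=21
  byte[5]=0x31 cont=0 payload=0x31=49: acc |= 49<<21 -> acc=102851674 shift=28 [end]
Varint 2: bytes[2:6] = DA C8 85 31 -> value 102851674 (4 byte(s))
  byte[6]=0xE4 cont=1 payload=0x64=100: acc |= 100<<0 -> acc=100 shift=7
  byte[7]=0x1D cont=0 payload=0x1D=29: acc |= 29<<7 -> acc=3812 shift=14 [end]
Varint 3: bytes[6:8] = E4 1D -> value 3812 (2 byte(s))
  byte[8]=0x0A cont=0 payload=0x0A=10: acc |= 10<<0 -> acc=10 shift=7 [end]
Varint 4: bytes[8:9] = 0A -> value 10 (1 byte(s))
  byte[9]=0xE2 cont=1 payload=0x62=98: acc |= 98<<0 -> acc=98 shift=7
  byte[10]=0xE5 cont=1 payload=0x65=101: acc |= 101<<7 -> acc=13026 shift=14
  byte[11]=0x63 cont=0 payload=0x63=99: acc |= 99<<14 -> acc=1635042 shift=21 [end]
Varint 5: bytes[9:12] = E2 E5 63 -> value 1635042 (3 byte(s))
  byte[12]=0xD3 cont=1 payload=0x53=83: acc |= 83<<0 -> acc=83 shift=7
  byte[13]=0xEB cont=1 payload=0x6B=107: acc |= 107<<7 -> acc=13779 shift=14
  byte[14]=0x24 cont=0 payload=0x24=36: acc |= 36<<14 -> acc=603603 shift=21 [end]
Varint 6: bytes[12:15] = D3 EB 24 -> value 603603 (3 byte(s))

Answer: 2 4 2 1 3 3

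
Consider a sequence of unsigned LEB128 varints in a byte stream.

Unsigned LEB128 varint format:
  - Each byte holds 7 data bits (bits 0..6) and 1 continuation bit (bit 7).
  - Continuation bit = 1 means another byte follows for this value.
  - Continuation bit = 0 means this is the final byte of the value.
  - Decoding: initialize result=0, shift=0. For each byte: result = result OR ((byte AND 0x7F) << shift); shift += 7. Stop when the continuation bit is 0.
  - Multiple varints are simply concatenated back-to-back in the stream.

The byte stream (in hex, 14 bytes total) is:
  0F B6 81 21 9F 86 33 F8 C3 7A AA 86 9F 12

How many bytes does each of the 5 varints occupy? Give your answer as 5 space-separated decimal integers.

  byte[0]=0x0F cont=0 payload=0x0F=15: acc |= 15<<0 -> acc=15 shift=7 [end]
Varint 1: bytes[0:1] = 0F -> value 15 (1 byte(s))
  byte[1]=0xB6 cont=1 payload=0x36=54: acc |= 54<<0 -> acc=54 shift=7
  byte[2]=0x81 cont=1 payload=0x01=1: acc |= 1<<7 -> acc=182 shift=14
  byte[3]=0x21 cont=0 payload=0x21=33: acc |= 33<<14 -> acc=540854 shift=21 [end]
Varint 2: bytes[1:4] = B6 81 21 -> value 540854 (3 byte(s))
  byte[4]=0x9F cont=1 payload=0x1F=31: acc |= 31<<0 -> acc=31 shift=7
  byte[5]=0x86 cont=1 payload=0x06=6: acc |= 6<<7 -> acc=799 shift=14
  byte[6]=0x33 cont=0 payload=0x33=51: acc |= 51<<14 -> acc=836383 shift=21 [end]
Varint 3: bytes[4:7] = 9F 86 33 -> value 836383 (3 byte(s))
  byte[7]=0xF8 cont=1 payload=0x78=120: acc |= 120<<0 -> acc=120 shift=7
  byte[8]=0xC3 cont=1 payload=0x43=67: acc |= 67<<7 -> acc=8696 shift=14
  byte[9]=0x7A cont=0 payload=0x7A=122: acc |= 122<<14 -> acc=2007544 shift=21 [end]
Varint 4: bytes[7:10] = F8 C3 7A -> value 2007544 (3 byte(s))
  byte[10]=0xAA cont=1 payload=0x2A=42: acc |= 42<<0 -> acc=42 shift=7
  byte[11]=0x86 cont=1 payload=0x06=6: acc |= 6<<7 -> acc=810 shift=14
  byte[12]=0x9F cont=1 payload=0x1F=31: acc |= 31<<14 -> acc=508714 shift=21
  byte[13]=0x12 cont=0 payload=0x12=18: acc |= 18<<21 -> acc=38257450 shift=28 [end]
Varint 5: bytes[10:14] = AA 86 9F 12 -> value 38257450 (4 byte(s))

Answer: 1 3 3 3 4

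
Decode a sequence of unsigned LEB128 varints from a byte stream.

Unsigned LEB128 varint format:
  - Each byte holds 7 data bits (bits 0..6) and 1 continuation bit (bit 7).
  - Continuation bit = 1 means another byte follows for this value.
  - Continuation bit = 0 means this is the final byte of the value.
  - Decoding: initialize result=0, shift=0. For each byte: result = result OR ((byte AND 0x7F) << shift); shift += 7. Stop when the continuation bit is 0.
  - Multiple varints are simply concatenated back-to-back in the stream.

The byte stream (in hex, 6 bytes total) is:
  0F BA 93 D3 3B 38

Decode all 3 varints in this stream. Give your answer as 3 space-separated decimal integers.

Answer: 15 125094330 56

Derivation:
  byte[0]=0x0F cont=0 payload=0x0F=15: acc |= 15<<0 -> acc=15 shift=7 [end]
Varint 1: bytes[0:1] = 0F -> value 15 (1 byte(s))
  byte[1]=0xBA cont=1 payload=0x3A=58: acc |= 58<<0 -> acc=58 shift=7
  byte[2]=0x93 cont=1 payload=0x13=19: acc |= 19<<7 -> acc=2490 shift=14
  byte[3]=0xD3 cont=1 payload=0x53=83: acc |= 83<<14 -> acc=1362362 shift=21
  byte[4]=0x3B cont=0 payload=0x3B=59: acc |= 59<<21 -> acc=125094330 shift=28 [end]
Varint 2: bytes[1:5] = BA 93 D3 3B -> value 125094330 (4 byte(s))
  byte[5]=0x38 cont=0 payload=0x38=56: acc |= 56<<0 -> acc=56 shift=7 [end]
Varint 3: bytes[5:6] = 38 -> value 56 (1 byte(s))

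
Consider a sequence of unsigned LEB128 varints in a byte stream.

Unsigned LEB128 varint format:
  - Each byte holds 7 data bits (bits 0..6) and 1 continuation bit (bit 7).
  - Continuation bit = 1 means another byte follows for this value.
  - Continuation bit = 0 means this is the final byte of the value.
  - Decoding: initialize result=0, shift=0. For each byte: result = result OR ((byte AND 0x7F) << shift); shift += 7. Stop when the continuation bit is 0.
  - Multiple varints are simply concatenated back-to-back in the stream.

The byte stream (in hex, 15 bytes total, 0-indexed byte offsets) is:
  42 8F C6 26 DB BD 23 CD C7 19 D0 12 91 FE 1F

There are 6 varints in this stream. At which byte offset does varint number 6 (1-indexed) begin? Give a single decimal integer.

  byte[0]=0x42 cont=0 payload=0x42=66: acc |= 66<<0 -> acc=66 shift=7 [end]
Varint 1: bytes[0:1] = 42 -> value 66 (1 byte(s))
  byte[1]=0x8F cont=1 payload=0x0F=15: acc |= 15<<0 -> acc=15 shift=7
  byte[2]=0xC6 cont=1 payload=0x46=70: acc |= 70<<7 -> acc=8975 shift=14
  byte[3]=0x26 cont=0 payload=0x26=38: acc |= 38<<14 -> acc=631567 shift=21 [end]
Varint 2: bytes[1:4] = 8F C6 26 -> value 631567 (3 byte(s))
  byte[4]=0xDB cont=1 payload=0x5B=91: acc |= 91<<0 -> acc=91 shift=7
  byte[5]=0xBD cont=1 payload=0x3D=61: acc |= 61<<7 -> acc=7899 shift=14
  byte[6]=0x23 cont=0 payload=0x23=35: acc |= 35<<14 -> acc=581339 shift=21 [end]
Varint 3: bytes[4:7] = DB BD 23 -> value 581339 (3 byte(s))
  byte[7]=0xCD cont=1 payload=0x4D=77: acc |= 77<<0 -> acc=77 shift=7
  byte[8]=0xC7 cont=1 payload=0x47=71: acc |= 71<<7 -> acc=9165 shift=14
  byte[9]=0x19 cont=0 payload=0x19=25: acc |= 25<<14 -> acc=418765 shift=21 [end]
Varint 4: bytes[7:10] = CD C7 19 -> value 418765 (3 byte(s))
  byte[10]=0xD0 cont=1 payload=0x50=80: acc |= 80<<0 -> acc=80 shift=7
  byte[11]=0x12 cont=0 payload=0x12=18: acc |= 18<<7 -> acc=2384 shift=14 [end]
Varint 5: bytes[10:12] = D0 12 -> value 2384 (2 byte(s))
  byte[12]=0x91 cont=1 payload=0x11=17: acc |= 17<<0 -> acc=17 shift=7
  byte[13]=0xFE cont=1 payload=0x7E=126: acc |= 126<<7 -> acc=16145 shift=14
  byte[14]=0x1F cont=0 payload=0x1F=31: acc |= 31<<14 -> acc=524049 shift=21 [end]
Varint 6: bytes[12:15] = 91 FE 1F -> value 524049 (3 byte(s))

Answer: 12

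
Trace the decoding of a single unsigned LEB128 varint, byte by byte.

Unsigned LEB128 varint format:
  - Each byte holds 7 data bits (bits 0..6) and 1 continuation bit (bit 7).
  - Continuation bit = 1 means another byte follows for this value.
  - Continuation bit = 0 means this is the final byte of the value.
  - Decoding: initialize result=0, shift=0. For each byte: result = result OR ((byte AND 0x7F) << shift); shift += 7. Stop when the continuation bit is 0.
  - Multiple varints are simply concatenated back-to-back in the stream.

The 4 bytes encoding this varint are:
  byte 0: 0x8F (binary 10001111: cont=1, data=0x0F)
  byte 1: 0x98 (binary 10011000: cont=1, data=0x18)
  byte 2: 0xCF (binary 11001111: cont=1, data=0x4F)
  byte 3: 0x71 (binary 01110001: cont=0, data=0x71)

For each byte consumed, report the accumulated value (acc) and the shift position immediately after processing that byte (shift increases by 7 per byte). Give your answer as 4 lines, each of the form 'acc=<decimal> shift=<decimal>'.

Answer: acc=15 shift=7
acc=3087 shift=14
acc=1297423 shift=21
acc=238275599 shift=28

Derivation:
byte 0=0x8F: payload=0x0F=15, contrib = 15<<0 = 15; acc -> 15, shift -> 7
byte 1=0x98: payload=0x18=24, contrib = 24<<7 = 3072; acc -> 3087, shift -> 14
byte 2=0xCF: payload=0x4F=79, contrib = 79<<14 = 1294336; acc -> 1297423, shift -> 21
byte 3=0x71: payload=0x71=113, contrib = 113<<21 = 236978176; acc -> 238275599, shift -> 28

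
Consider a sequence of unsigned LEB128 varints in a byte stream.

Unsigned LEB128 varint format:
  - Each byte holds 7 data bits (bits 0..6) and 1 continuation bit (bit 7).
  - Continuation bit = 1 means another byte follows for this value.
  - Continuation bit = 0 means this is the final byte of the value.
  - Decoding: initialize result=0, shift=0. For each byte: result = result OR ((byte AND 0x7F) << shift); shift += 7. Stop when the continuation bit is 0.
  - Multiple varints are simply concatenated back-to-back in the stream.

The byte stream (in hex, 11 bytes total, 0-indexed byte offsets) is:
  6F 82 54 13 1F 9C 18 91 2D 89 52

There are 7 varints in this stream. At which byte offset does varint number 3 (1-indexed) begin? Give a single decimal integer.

  byte[0]=0x6F cont=0 payload=0x6F=111: acc |= 111<<0 -> acc=111 shift=7 [end]
Varint 1: bytes[0:1] = 6F -> value 111 (1 byte(s))
  byte[1]=0x82 cont=1 payload=0x02=2: acc |= 2<<0 -> acc=2 shift=7
  byte[2]=0x54 cont=0 payload=0x54=84: acc |= 84<<7 -> acc=10754 shift=14 [end]
Varint 2: bytes[1:3] = 82 54 -> value 10754 (2 byte(s))
  byte[3]=0x13 cont=0 payload=0x13=19: acc |= 19<<0 -> acc=19 shift=7 [end]
Varint 3: bytes[3:4] = 13 -> value 19 (1 byte(s))
  byte[4]=0x1F cont=0 payload=0x1F=31: acc |= 31<<0 -> acc=31 shift=7 [end]
Varint 4: bytes[4:5] = 1F -> value 31 (1 byte(s))
  byte[5]=0x9C cont=1 payload=0x1C=28: acc |= 28<<0 -> acc=28 shift=7
  byte[6]=0x18 cont=0 payload=0x18=24: acc |= 24<<7 -> acc=3100 shift=14 [end]
Varint 5: bytes[5:7] = 9C 18 -> value 3100 (2 byte(s))
  byte[7]=0x91 cont=1 payload=0x11=17: acc |= 17<<0 -> acc=17 shift=7
  byte[8]=0x2D cont=0 payload=0x2D=45: acc |= 45<<7 -> acc=5777 shift=14 [end]
Varint 6: bytes[7:9] = 91 2D -> value 5777 (2 byte(s))
  byte[9]=0x89 cont=1 payload=0x09=9: acc |= 9<<0 -> acc=9 shift=7
  byte[10]=0x52 cont=0 payload=0x52=82: acc |= 82<<7 -> acc=10505 shift=14 [end]
Varint 7: bytes[9:11] = 89 52 -> value 10505 (2 byte(s))

Answer: 3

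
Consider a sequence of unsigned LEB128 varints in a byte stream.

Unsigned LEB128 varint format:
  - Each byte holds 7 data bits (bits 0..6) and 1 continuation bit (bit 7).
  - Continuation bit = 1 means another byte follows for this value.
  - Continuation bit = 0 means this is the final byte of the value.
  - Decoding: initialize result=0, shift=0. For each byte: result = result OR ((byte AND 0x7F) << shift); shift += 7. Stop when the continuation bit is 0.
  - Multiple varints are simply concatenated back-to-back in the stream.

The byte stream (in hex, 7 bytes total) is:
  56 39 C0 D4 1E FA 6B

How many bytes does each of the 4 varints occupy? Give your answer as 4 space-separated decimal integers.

  byte[0]=0x56 cont=0 payload=0x56=86: acc |= 86<<0 -> acc=86 shift=7 [end]
Varint 1: bytes[0:1] = 56 -> value 86 (1 byte(s))
  byte[1]=0x39 cont=0 payload=0x39=57: acc |= 57<<0 -> acc=57 shift=7 [end]
Varint 2: bytes[1:2] = 39 -> value 57 (1 byte(s))
  byte[2]=0xC0 cont=1 payload=0x40=64: acc |= 64<<0 -> acc=64 shift=7
  byte[3]=0xD4 cont=1 payload=0x54=84: acc |= 84<<7 -> acc=10816 shift=14
  byte[4]=0x1E cont=0 payload=0x1E=30: acc |= 30<<14 -> acc=502336 shift=21 [end]
Varint 3: bytes[2:5] = C0 D4 1E -> value 502336 (3 byte(s))
  byte[5]=0xFA cont=1 payload=0x7A=122: acc |= 122<<0 -> acc=122 shift=7
  byte[6]=0x6B cont=0 payload=0x6B=107: acc |= 107<<7 -> acc=13818 shift=14 [end]
Varint 4: bytes[5:7] = FA 6B -> value 13818 (2 byte(s))

Answer: 1 1 3 2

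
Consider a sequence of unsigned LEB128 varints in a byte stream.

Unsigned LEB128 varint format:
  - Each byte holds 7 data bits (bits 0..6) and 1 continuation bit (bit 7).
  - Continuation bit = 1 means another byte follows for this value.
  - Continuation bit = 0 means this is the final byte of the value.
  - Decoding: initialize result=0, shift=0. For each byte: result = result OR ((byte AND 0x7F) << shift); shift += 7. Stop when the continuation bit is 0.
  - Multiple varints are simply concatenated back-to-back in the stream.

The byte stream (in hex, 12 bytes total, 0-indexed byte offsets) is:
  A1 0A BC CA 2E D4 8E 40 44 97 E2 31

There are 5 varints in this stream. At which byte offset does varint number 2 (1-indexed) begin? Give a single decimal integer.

  byte[0]=0xA1 cont=1 payload=0x21=33: acc |= 33<<0 -> acc=33 shift=7
  byte[1]=0x0A cont=0 payload=0x0A=10: acc |= 10<<7 -> acc=1313 shift=14 [end]
Varint 1: bytes[0:2] = A1 0A -> value 1313 (2 byte(s))
  byte[2]=0xBC cont=1 payload=0x3C=60: acc |= 60<<0 -> acc=60 shift=7
  byte[3]=0xCA cont=1 payload=0x4A=74: acc |= 74<<7 -> acc=9532 shift=14
  byte[4]=0x2E cont=0 payload=0x2E=46: acc |= 46<<14 -> acc=763196 shift=21 [end]
Varint 2: bytes[2:5] = BC CA 2E -> value 763196 (3 byte(s))
  byte[5]=0xD4 cont=1 payload=0x54=84: acc |= 84<<0 -> acc=84 shift=7
  byte[6]=0x8E cont=1 payload=0x0E=14: acc |= 14<<7 -> acc=1876 shift=14
  byte[7]=0x40 cont=0 payload=0x40=64: acc |= 64<<14 -> acc=1050452 shift=21 [end]
Varint 3: bytes[5:8] = D4 8E 40 -> value 1050452 (3 byte(s))
  byte[8]=0x44 cont=0 payload=0x44=68: acc |= 68<<0 -> acc=68 shift=7 [end]
Varint 4: bytes[8:9] = 44 -> value 68 (1 byte(s))
  byte[9]=0x97 cont=1 payload=0x17=23: acc |= 23<<0 -> acc=23 shift=7
  byte[10]=0xE2 cont=1 payload=0x62=98: acc |= 98<<7 -> acc=12567 shift=14
  byte[11]=0x31 cont=0 payload=0x31=49: acc |= 49<<14 -> acc=815383 shift=21 [end]
Varint 5: bytes[9:12] = 97 E2 31 -> value 815383 (3 byte(s))

Answer: 2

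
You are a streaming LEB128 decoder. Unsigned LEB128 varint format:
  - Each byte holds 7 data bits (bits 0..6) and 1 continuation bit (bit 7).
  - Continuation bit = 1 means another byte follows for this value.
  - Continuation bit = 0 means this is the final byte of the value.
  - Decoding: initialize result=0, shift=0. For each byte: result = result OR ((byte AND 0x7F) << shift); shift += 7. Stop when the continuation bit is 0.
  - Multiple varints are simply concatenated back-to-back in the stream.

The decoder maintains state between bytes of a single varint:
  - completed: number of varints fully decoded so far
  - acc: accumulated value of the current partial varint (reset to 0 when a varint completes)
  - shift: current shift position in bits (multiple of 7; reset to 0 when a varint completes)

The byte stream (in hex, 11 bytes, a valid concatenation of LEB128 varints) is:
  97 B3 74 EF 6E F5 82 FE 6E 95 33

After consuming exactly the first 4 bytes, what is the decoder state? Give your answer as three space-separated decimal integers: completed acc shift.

Answer: 1 111 7

Derivation:
byte[0]=0x97 cont=1 payload=0x17: acc |= 23<<0 -> completed=0 acc=23 shift=7
byte[1]=0xB3 cont=1 payload=0x33: acc |= 51<<7 -> completed=0 acc=6551 shift=14
byte[2]=0x74 cont=0 payload=0x74: varint #1 complete (value=1907095); reset -> completed=1 acc=0 shift=0
byte[3]=0xEF cont=1 payload=0x6F: acc |= 111<<0 -> completed=1 acc=111 shift=7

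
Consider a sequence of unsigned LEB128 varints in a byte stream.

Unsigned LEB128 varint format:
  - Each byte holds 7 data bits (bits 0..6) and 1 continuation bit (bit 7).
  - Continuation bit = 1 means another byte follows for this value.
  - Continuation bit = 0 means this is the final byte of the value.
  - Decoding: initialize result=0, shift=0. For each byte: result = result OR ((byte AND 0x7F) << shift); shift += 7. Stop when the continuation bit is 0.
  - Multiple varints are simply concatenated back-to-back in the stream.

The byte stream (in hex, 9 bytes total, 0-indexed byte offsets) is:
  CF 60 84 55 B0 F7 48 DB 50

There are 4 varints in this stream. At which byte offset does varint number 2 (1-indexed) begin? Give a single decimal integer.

  byte[0]=0xCF cont=1 payload=0x4F=79: acc |= 79<<0 -> acc=79 shift=7
  byte[1]=0x60 cont=0 payload=0x60=96: acc |= 96<<7 -> acc=12367 shift=14 [end]
Varint 1: bytes[0:2] = CF 60 -> value 12367 (2 byte(s))
  byte[2]=0x84 cont=1 payload=0x04=4: acc |= 4<<0 -> acc=4 shift=7
  byte[3]=0x55 cont=0 payload=0x55=85: acc |= 85<<7 -> acc=10884 shift=14 [end]
Varint 2: bytes[2:4] = 84 55 -> value 10884 (2 byte(s))
  byte[4]=0xB0 cont=1 payload=0x30=48: acc |= 48<<0 -> acc=48 shift=7
  byte[5]=0xF7 cont=1 payload=0x77=119: acc |= 119<<7 -> acc=15280 shift=14
  byte[6]=0x48 cont=0 payload=0x48=72: acc |= 72<<14 -> acc=1194928 shift=21 [end]
Varint 3: bytes[4:7] = B0 F7 48 -> value 1194928 (3 byte(s))
  byte[7]=0xDB cont=1 payload=0x5B=91: acc |= 91<<0 -> acc=91 shift=7
  byte[8]=0x50 cont=0 payload=0x50=80: acc |= 80<<7 -> acc=10331 shift=14 [end]
Varint 4: bytes[7:9] = DB 50 -> value 10331 (2 byte(s))

Answer: 2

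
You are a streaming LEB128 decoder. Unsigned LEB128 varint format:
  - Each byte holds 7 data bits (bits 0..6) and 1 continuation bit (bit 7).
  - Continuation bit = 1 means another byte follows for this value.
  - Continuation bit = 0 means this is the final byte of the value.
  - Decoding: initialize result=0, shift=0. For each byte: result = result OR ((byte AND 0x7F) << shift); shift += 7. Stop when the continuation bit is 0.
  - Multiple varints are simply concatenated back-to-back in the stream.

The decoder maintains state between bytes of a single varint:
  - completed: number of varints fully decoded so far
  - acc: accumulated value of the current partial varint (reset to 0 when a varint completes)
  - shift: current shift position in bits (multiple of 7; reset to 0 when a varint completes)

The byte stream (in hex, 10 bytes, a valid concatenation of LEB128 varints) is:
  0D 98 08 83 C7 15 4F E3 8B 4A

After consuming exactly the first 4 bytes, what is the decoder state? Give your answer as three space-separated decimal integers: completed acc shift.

Answer: 2 3 7

Derivation:
byte[0]=0x0D cont=0 payload=0x0D: varint #1 complete (value=13); reset -> completed=1 acc=0 shift=0
byte[1]=0x98 cont=1 payload=0x18: acc |= 24<<0 -> completed=1 acc=24 shift=7
byte[2]=0x08 cont=0 payload=0x08: varint #2 complete (value=1048); reset -> completed=2 acc=0 shift=0
byte[3]=0x83 cont=1 payload=0x03: acc |= 3<<0 -> completed=2 acc=3 shift=7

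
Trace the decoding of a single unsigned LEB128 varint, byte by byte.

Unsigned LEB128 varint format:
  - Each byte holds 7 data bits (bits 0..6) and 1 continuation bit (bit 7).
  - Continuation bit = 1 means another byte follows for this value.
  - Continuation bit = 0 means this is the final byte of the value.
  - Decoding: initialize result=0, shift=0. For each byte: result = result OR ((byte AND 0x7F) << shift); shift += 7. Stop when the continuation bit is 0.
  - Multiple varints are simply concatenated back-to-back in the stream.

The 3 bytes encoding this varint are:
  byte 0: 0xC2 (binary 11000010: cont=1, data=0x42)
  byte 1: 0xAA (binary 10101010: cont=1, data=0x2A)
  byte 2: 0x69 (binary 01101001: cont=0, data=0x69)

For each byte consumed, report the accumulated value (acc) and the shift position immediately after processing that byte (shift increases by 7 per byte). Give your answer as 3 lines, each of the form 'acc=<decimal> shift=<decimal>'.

byte 0=0xC2: payload=0x42=66, contrib = 66<<0 = 66; acc -> 66, shift -> 7
byte 1=0xAA: payload=0x2A=42, contrib = 42<<7 = 5376; acc -> 5442, shift -> 14
byte 2=0x69: payload=0x69=105, contrib = 105<<14 = 1720320; acc -> 1725762, shift -> 21

Answer: acc=66 shift=7
acc=5442 shift=14
acc=1725762 shift=21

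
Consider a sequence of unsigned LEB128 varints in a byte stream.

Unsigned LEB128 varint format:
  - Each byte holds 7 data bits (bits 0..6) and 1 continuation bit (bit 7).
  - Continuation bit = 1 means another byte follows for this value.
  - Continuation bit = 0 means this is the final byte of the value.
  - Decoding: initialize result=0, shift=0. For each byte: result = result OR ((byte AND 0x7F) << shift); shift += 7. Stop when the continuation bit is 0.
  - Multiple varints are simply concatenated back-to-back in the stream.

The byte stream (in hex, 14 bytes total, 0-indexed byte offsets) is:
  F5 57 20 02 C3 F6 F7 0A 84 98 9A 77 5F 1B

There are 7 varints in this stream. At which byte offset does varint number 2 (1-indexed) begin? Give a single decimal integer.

  byte[0]=0xF5 cont=1 payload=0x75=117: acc |= 117<<0 -> acc=117 shift=7
  byte[1]=0x57 cont=0 payload=0x57=87: acc |= 87<<7 -> acc=11253 shift=14 [end]
Varint 1: bytes[0:2] = F5 57 -> value 11253 (2 byte(s))
  byte[2]=0x20 cont=0 payload=0x20=32: acc |= 32<<0 -> acc=32 shift=7 [end]
Varint 2: bytes[2:3] = 20 -> value 32 (1 byte(s))
  byte[3]=0x02 cont=0 payload=0x02=2: acc |= 2<<0 -> acc=2 shift=7 [end]
Varint 3: bytes[3:4] = 02 -> value 2 (1 byte(s))
  byte[4]=0xC3 cont=1 payload=0x43=67: acc |= 67<<0 -> acc=67 shift=7
  byte[5]=0xF6 cont=1 payload=0x76=118: acc |= 118<<7 -> acc=15171 shift=14
  byte[6]=0xF7 cont=1 payload=0x77=119: acc |= 119<<14 -> acc=1964867 shift=21
  byte[7]=0x0A cont=0 payload=0x0A=10: acc |= 10<<21 -> acc=22936387 shift=28 [end]
Varint 4: bytes[4:8] = C3 F6 F7 0A -> value 22936387 (4 byte(s))
  byte[8]=0x84 cont=1 payload=0x04=4: acc |= 4<<0 -> acc=4 shift=7
  byte[9]=0x98 cont=1 payload=0x18=24: acc |= 24<<7 -> acc=3076 shift=14
  byte[10]=0x9A cont=1 payload=0x1A=26: acc |= 26<<14 -> acc=429060 shift=21
  byte[11]=0x77 cont=0 payload=0x77=119: acc |= 119<<21 -> acc=249990148 shift=28 [end]
Varint 5: bytes[8:12] = 84 98 9A 77 -> value 249990148 (4 byte(s))
  byte[12]=0x5F cont=0 payload=0x5F=95: acc |= 95<<0 -> acc=95 shift=7 [end]
Varint 6: bytes[12:13] = 5F -> value 95 (1 byte(s))
  byte[13]=0x1B cont=0 payload=0x1B=27: acc |= 27<<0 -> acc=27 shift=7 [end]
Varint 7: bytes[13:14] = 1B -> value 27 (1 byte(s))

Answer: 2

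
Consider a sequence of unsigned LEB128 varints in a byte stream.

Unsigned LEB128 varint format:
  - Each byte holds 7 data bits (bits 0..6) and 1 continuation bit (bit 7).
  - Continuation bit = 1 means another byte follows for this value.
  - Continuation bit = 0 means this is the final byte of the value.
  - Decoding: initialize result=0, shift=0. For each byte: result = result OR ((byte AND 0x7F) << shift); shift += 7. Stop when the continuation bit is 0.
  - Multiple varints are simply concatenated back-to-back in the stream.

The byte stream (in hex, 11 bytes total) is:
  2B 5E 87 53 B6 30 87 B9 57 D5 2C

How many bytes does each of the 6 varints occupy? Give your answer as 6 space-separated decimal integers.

Answer: 1 1 2 2 3 2

Derivation:
  byte[0]=0x2B cont=0 payload=0x2B=43: acc |= 43<<0 -> acc=43 shift=7 [end]
Varint 1: bytes[0:1] = 2B -> value 43 (1 byte(s))
  byte[1]=0x5E cont=0 payload=0x5E=94: acc |= 94<<0 -> acc=94 shift=7 [end]
Varint 2: bytes[1:2] = 5E -> value 94 (1 byte(s))
  byte[2]=0x87 cont=1 payload=0x07=7: acc |= 7<<0 -> acc=7 shift=7
  byte[3]=0x53 cont=0 payload=0x53=83: acc |= 83<<7 -> acc=10631 shift=14 [end]
Varint 3: bytes[2:4] = 87 53 -> value 10631 (2 byte(s))
  byte[4]=0xB6 cont=1 payload=0x36=54: acc |= 54<<0 -> acc=54 shift=7
  byte[5]=0x30 cont=0 payload=0x30=48: acc |= 48<<7 -> acc=6198 shift=14 [end]
Varint 4: bytes[4:6] = B6 30 -> value 6198 (2 byte(s))
  byte[6]=0x87 cont=1 payload=0x07=7: acc |= 7<<0 -> acc=7 shift=7
  byte[7]=0xB9 cont=1 payload=0x39=57: acc |= 57<<7 -> acc=7303 shift=14
  byte[8]=0x57 cont=0 payload=0x57=87: acc |= 87<<14 -> acc=1432711 shift=21 [end]
Varint 5: bytes[6:9] = 87 B9 57 -> value 1432711 (3 byte(s))
  byte[9]=0xD5 cont=1 payload=0x55=85: acc |= 85<<0 -> acc=85 shift=7
  byte[10]=0x2C cont=0 payload=0x2C=44: acc |= 44<<7 -> acc=5717 shift=14 [end]
Varint 6: bytes[9:11] = D5 2C -> value 5717 (2 byte(s))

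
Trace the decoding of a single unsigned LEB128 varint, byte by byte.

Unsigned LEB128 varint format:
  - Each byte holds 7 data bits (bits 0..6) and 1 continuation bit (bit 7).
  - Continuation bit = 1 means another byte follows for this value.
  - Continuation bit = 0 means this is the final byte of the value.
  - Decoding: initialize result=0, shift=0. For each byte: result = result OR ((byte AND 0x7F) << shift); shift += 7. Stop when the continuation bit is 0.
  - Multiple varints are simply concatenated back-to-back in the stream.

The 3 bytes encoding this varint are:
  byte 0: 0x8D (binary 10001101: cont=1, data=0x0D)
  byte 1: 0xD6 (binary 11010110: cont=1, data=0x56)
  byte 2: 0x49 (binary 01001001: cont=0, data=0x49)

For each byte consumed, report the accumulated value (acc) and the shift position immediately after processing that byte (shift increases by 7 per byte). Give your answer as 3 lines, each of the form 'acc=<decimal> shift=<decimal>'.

Answer: acc=13 shift=7
acc=11021 shift=14
acc=1207053 shift=21

Derivation:
byte 0=0x8D: payload=0x0D=13, contrib = 13<<0 = 13; acc -> 13, shift -> 7
byte 1=0xD6: payload=0x56=86, contrib = 86<<7 = 11008; acc -> 11021, shift -> 14
byte 2=0x49: payload=0x49=73, contrib = 73<<14 = 1196032; acc -> 1207053, shift -> 21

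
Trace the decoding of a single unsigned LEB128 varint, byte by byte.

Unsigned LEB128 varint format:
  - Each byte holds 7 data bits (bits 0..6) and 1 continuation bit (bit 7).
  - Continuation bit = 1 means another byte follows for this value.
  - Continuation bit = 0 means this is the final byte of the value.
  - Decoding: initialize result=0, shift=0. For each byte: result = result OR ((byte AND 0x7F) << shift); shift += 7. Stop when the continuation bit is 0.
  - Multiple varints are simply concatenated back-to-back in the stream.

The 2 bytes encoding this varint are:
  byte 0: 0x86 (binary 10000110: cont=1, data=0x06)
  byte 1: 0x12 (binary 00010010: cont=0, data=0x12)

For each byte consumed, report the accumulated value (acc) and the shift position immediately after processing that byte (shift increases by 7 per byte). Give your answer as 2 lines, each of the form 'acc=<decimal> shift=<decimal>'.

Answer: acc=6 shift=7
acc=2310 shift=14

Derivation:
byte 0=0x86: payload=0x06=6, contrib = 6<<0 = 6; acc -> 6, shift -> 7
byte 1=0x12: payload=0x12=18, contrib = 18<<7 = 2304; acc -> 2310, shift -> 14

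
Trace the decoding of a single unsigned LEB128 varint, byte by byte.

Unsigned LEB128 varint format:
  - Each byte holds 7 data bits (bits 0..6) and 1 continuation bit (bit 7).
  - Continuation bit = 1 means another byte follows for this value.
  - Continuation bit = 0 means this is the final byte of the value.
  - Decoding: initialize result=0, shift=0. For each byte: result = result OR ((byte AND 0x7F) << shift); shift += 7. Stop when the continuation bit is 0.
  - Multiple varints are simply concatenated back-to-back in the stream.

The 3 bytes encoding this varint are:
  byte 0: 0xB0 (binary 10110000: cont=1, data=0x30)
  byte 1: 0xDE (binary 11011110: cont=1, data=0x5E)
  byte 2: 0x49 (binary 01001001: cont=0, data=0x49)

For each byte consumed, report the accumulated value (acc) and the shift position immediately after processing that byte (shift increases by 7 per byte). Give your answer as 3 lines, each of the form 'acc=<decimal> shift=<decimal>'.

byte 0=0xB0: payload=0x30=48, contrib = 48<<0 = 48; acc -> 48, shift -> 7
byte 1=0xDE: payload=0x5E=94, contrib = 94<<7 = 12032; acc -> 12080, shift -> 14
byte 2=0x49: payload=0x49=73, contrib = 73<<14 = 1196032; acc -> 1208112, shift -> 21

Answer: acc=48 shift=7
acc=12080 shift=14
acc=1208112 shift=21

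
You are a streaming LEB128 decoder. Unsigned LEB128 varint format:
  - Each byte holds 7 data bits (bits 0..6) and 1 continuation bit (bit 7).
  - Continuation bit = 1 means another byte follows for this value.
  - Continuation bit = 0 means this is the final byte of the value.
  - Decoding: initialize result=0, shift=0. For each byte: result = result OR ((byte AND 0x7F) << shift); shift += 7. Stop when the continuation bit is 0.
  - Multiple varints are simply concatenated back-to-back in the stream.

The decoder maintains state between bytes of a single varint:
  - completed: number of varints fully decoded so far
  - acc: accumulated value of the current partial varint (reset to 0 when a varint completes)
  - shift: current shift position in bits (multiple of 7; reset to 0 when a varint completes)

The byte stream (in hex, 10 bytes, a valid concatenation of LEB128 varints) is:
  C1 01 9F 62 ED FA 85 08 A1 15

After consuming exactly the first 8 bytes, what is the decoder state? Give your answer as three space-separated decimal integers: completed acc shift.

Answer: 3 0 0

Derivation:
byte[0]=0xC1 cont=1 payload=0x41: acc |= 65<<0 -> completed=0 acc=65 shift=7
byte[1]=0x01 cont=0 payload=0x01: varint #1 complete (value=193); reset -> completed=1 acc=0 shift=0
byte[2]=0x9F cont=1 payload=0x1F: acc |= 31<<0 -> completed=1 acc=31 shift=7
byte[3]=0x62 cont=0 payload=0x62: varint #2 complete (value=12575); reset -> completed=2 acc=0 shift=0
byte[4]=0xED cont=1 payload=0x6D: acc |= 109<<0 -> completed=2 acc=109 shift=7
byte[5]=0xFA cont=1 payload=0x7A: acc |= 122<<7 -> completed=2 acc=15725 shift=14
byte[6]=0x85 cont=1 payload=0x05: acc |= 5<<14 -> completed=2 acc=97645 shift=21
byte[7]=0x08 cont=0 payload=0x08: varint #3 complete (value=16874861); reset -> completed=3 acc=0 shift=0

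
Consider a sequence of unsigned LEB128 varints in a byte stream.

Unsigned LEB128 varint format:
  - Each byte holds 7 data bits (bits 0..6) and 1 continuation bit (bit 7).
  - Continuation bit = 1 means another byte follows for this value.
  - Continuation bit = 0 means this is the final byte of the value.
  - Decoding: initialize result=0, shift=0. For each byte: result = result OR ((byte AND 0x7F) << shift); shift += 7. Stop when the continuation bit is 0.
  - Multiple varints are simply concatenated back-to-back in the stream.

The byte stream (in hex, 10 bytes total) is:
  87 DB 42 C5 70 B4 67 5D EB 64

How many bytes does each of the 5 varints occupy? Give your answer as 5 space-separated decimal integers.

Answer: 3 2 2 1 2

Derivation:
  byte[0]=0x87 cont=1 payload=0x07=7: acc |= 7<<0 -> acc=7 shift=7
  byte[1]=0xDB cont=1 payload=0x5B=91: acc |= 91<<7 -> acc=11655 shift=14
  byte[2]=0x42 cont=0 payload=0x42=66: acc |= 66<<14 -> acc=1092999 shift=21 [end]
Varint 1: bytes[0:3] = 87 DB 42 -> value 1092999 (3 byte(s))
  byte[3]=0xC5 cont=1 payload=0x45=69: acc |= 69<<0 -> acc=69 shift=7
  byte[4]=0x70 cont=0 payload=0x70=112: acc |= 112<<7 -> acc=14405 shift=14 [end]
Varint 2: bytes[3:5] = C5 70 -> value 14405 (2 byte(s))
  byte[5]=0xB4 cont=1 payload=0x34=52: acc |= 52<<0 -> acc=52 shift=7
  byte[6]=0x67 cont=0 payload=0x67=103: acc |= 103<<7 -> acc=13236 shift=14 [end]
Varint 3: bytes[5:7] = B4 67 -> value 13236 (2 byte(s))
  byte[7]=0x5D cont=0 payload=0x5D=93: acc |= 93<<0 -> acc=93 shift=7 [end]
Varint 4: bytes[7:8] = 5D -> value 93 (1 byte(s))
  byte[8]=0xEB cont=1 payload=0x6B=107: acc |= 107<<0 -> acc=107 shift=7
  byte[9]=0x64 cont=0 payload=0x64=100: acc |= 100<<7 -> acc=12907 shift=14 [end]
Varint 5: bytes[8:10] = EB 64 -> value 12907 (2 byte(s))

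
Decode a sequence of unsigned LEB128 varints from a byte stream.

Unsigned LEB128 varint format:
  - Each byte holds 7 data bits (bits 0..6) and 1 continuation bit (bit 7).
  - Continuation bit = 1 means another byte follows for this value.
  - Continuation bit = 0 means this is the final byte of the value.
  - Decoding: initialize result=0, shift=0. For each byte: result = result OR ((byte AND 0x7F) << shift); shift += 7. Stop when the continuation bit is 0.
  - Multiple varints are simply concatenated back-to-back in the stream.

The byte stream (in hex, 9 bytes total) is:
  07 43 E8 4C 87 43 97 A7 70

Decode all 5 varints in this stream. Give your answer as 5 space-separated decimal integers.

Answer: 7 67 9832 8583 1840023

Derivation:
  byte[0]=0x07 cont=0 payload=0x07=7: acc |= 7<<0 -> acc=7 shift=7 [end]
Varint 1: bytes[0:1] = 07 -> value 7 (1 byte(s))
  byte[1]=0x43 cont=0 payload=0x43=67: acc |= 67<<0 -> acc=67 shift=7 [end]
Varint 2: bytes[1:2] = 43 -> value 67 (1 byte(s))
  byte[2]=0xE8 cont=1 payload=0x68=104: acc |= 104<<0 -> acc=104 shift=7
  byte[3]=0x4C cont=0 payload=0x4C=76: acc |= 76<<7 -> acc=9832 shift=14 [end]
Varint 3: bytes[2:4] = E8 4C -> value 9832 (2 byte(s))
  byte[4]=0x87 cont=1 payload=0x07=7: acc |= 7<<0 -> acc=7 shift=7
  byte[5]=0x43 cont=0 payload=0x43=67: acc |= 67<<7 -> acc=8583 shift=14 [end]
Varint 4: bytes[4:6] = 87 43 -> value 8583 (2 byte(s))
  byte[6]=0x97 cont=1 payload=0x17=23: acc |= 23<<0 -> acc=23 shift=7
  byte[7]=0xA7 cont=1 payload=0x27=39: acc |= 39<<7 -> acc=5015 shift=14
  byte[8]=0x70 cont=0 payload=0x70=112: acc |= 112<<14 -> acc=1840023 shift=21 [end]
Varint 5: bytes[6:9] = 97 A7 70 -> value 1840023 (3 byte(s))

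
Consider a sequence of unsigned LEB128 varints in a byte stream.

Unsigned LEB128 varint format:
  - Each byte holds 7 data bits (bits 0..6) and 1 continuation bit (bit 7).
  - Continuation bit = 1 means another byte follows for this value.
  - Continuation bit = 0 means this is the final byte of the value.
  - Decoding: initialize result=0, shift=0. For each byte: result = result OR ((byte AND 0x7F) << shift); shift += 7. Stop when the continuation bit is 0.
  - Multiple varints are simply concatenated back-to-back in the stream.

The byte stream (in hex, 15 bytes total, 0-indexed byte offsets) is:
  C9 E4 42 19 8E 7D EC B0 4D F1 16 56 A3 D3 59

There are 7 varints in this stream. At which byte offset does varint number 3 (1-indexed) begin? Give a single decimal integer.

Answer: 4

Derivation:
  byte[0]=0xC9 cont=1 payload=0x49=73: acc |= 73<<0 -> acc=73 shift=7
  byte[1]=0xE4 cont=1 payload=0x64=100: acc |= 100<<7 -> acc=12873 shift=14
  byte[2]=0x42 cont=0 payload=0x42=66: acc |= 66<<14 -> acc=1094217 shift=21 [end]
Varint 1: bytes[0:3] = C9 E4 42 -> value 1094217 (3 byte(s))
  byte[3]=0x19 cont=0 payload=0x19=25: acc |= 25<<0 -> acc=25 shift=7 [end]
Varint 2: bytes[3:4] = 19 -> value 25 (1 byte(s))
  byte[4]=0x8E cont=1 payload=0x0E=14: acc |= 14<<0 -> acc=14 shift=7
  byte[5]=0x7D cont=0 payload=0x7D=125: acc |= 125<<7 -> acc=16014 shift=14 [end]
Varint 3: bytes[4:6] = 8E 7D -> value 16014 (2 byte(s))
  byte[6]=0xEC cont=1 payload=0x6C=108: acc |= 108<<0 -> acc=108 shift=7
  byte[7]=0xB0 cont=1 payload=0x30=48: acc |= 48<<7 -> acc=6252 shift=14
  byte[8]=0x4D cont=0 payload=0x4D=77: acc |= 77<<14 -> acc=1267820 shift=21 [end]
Varint 4: bytes[6:9] = EC B0 4D -> value 1267820 (3 byte(s))
  byte[9]=0xF1 cont=1 payload=0x71=113: acc |= 113<<0 -> acc=113 shift=7
  byte[10]=0x16 cont=0 payload=0x16=22: acc |= 22<<7 -> acc=2929 shift=14 [end]
Varint 5: bytes[9:11] = F1 16 -> value 2929 (2 byte(s))
  byte[11]=0x56 cont=0 payload=0x56=86: acc |= 86<<0 -> acc=86 shift=7 [end]
Varint 6: bytes[11:12] = 56 -> value 86 (1 byte(s))
  byte[12]=0xA3 cont=1 payload=0x23=35: acc |= 35<<0 -> acc=35 shift=7
  byte[13]=0xD3 cont=1 payload=0x53=83: acc |= 83<<7 -> acc=10659 shift=14
  byte[14]=0x59 cont=0 payload=0x59=89: acc |= 89<<14 -> acc=1468835 shift=21 [end]
Varint 7: bytes[12:15] = A3 D3 59 -> value 1468835 (3 byte(s))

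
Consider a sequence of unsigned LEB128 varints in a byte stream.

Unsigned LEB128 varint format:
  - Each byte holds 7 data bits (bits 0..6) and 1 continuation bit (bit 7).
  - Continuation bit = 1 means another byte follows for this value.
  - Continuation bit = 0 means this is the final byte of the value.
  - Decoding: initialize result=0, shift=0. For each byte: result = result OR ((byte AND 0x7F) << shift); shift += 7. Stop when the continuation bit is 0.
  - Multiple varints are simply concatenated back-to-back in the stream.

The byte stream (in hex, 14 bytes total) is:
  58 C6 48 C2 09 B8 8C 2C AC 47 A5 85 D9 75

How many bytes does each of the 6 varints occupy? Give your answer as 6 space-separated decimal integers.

Answer: 1 2 2 3 2 4

Derivation:
  byte[0]=0x58 cont=0 payload=0x58=88: acc |= 88<<0 -> acc=88 shift=7 [end]
Varint 1: bytes[0:1] = 58 -> value 88 (1 byte(s))
  byte[1]=0xC6 cont=1 payload=0x46=70: acc |= 70<<0 -> acc=70 shift=7
  byte[2]=0x48 cont=0 payload=0x48=72: acc |= 72<<7 -> acc=9286 shift=14 [end]
Varint 2: bytes[1:3] = C6 48 -> value 9286 (2 byte(s))
  byte[3]=0xC2 cont=1 payload=0x42=66: acc |= 66<<0 -> acc=66 shift=7
  byte[4]=0x09 cont=0 payload=0x09=9: acc |= 9<<7 -> acc=1218 shift=14 [end]
Varint 3: bytes[3:5] = C2 09 -> value 1218 (2 byte(s))
  byte[5]=0xB8 cont=1 payload=0x38=56: acc |= 56<<0 -> acc=56 shift=7
  byte[6]=0x8C cont=1 payload=0x0C=12: acc |= 12<<7 -> acc=1592 shift=14
  byte[7]=0x2C cont=0 payload=0x2C=44: acc |= 44<<14 -> acc=722488 shift=21 [end]
Varint 4: bytes[5:8] = B8 8C 2C -> value 722488 (3 byte(s))
  byte[8]=0xAC cont=1 payload=0x2C=44: acc |= 44<<0 -> acc=44 shift=7
  byte[9]=0x47 cont=0 payload=0x47=71: acc |= 71<<7 -> acc=9132 shift=14 [end]
Varint 5: bytes[8:10] = AC 47 -> value 9132 (2 byte(s))
  byte[10]=0xA5 cont=1 payload=0x25=37: acc |= 37<<0 -> acc=37 shift=7
  byte[11]=0x85 cont=1 payload=0x05=5: acc |= 5<<7 -> acc=677 shift=14
  byte[12]=0xD9 cont=1 payload=0x59=89: acc |= 89<<14 -> acc=1458853 shift=21
  byte[13]=0x75 cont=0 payload=0x75=117: acc |= 117<<21 -> acc=246825637 shift=28 [end]
Varint 6: bytes[10:14] = A5 85 D9 75 -> value 246825637 (4 byte(s))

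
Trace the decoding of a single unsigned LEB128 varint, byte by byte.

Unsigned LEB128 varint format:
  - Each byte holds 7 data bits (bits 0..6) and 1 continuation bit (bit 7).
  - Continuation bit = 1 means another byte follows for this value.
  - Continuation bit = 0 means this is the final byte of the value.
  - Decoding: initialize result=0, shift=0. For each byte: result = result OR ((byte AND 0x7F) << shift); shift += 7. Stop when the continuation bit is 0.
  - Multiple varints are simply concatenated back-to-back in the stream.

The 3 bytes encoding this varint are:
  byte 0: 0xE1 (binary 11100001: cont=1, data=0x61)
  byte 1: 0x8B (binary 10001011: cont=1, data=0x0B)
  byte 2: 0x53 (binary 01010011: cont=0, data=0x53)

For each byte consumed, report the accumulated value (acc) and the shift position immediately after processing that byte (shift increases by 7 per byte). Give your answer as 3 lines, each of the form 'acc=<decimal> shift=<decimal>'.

Answer: acc=97 shift=7
acc=1505 shift=14
acc=1361377 shift=21

Derivation:
byte 0=0xE1: payload=0x61=97, contrib = 97<<0 = 97; acc -> 97, shift -> 7
byte 1=0x8B: payload=0x0B=11, contrib = 11<<7 = 1408; acc -> 1505, shift -> 14
byte 2=0x53: payload=0x53=83, contrib = 83<<14 = 1359872; acc -> 1361377, shift -> 21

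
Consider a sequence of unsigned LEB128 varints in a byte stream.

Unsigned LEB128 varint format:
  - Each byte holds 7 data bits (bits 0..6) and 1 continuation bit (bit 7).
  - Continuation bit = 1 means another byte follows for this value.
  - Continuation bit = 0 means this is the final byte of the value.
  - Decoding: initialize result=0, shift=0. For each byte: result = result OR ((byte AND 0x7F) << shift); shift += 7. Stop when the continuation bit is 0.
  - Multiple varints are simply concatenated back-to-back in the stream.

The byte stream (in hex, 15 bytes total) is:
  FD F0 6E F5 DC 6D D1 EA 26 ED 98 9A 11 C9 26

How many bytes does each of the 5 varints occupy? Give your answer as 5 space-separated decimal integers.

  byte[0]=0xFD cont=1 payload=0x7D=125: acc |= 125<<0 -> acc=125 shift=7
  byte[1]=0xF0 cont=1 payload=0x70=112: acc |= 112<<7 -> acc=14461 shift=14
  byte[2]=0x6E cont=0 payload=0x6E=110: acc |= 110<<14 -> acc=1816701 shift=21 [end]
Varint 1: bytes[0:3] = FD F0 6E -> value 1816701 (3 byte(s))
  byte[3]=0xF5 cont=1 payload=0x75=117: acc |= 117<<0 -> acc=117 shift=7
  byte[4]=0xDC cont=1 payload=0x5C=92: acc |= 92<<7 -> acc=11893 shift=14
  byte[5]=0x6D cont=0 payload=0x6D=109: acc |= 109<<14 -> acc=1797749 shift=21 [end]
Varint 2: bytes[3:6] = F5 DC 6D -> value 1797749 (3 byte(s))
  byte[6]=0xD1 cont=1 payload=0x51=81: acc |= 81<<0 -> acc=81 shift=7
  byte[7]=0xEA cont=1 payload=0x6A=106: acc |= 106<<7 -> acc=13649 shift=14
  byte[8]=0x26 cont=0 payload=0x26=38: acc |= 38<<14 -> acc=636241 shift=21 [end]
Varint 3: bytes[6:9] = D1 EA 26 -> value 636241 (3 byte(s))
  byte[9]=0xED cont=1 payload=0x6D=109: acc |= 109<<0 -> acc=109 shift=7
  byte[10]=0x98 cont=1 payload=0x18=24: acc |= 24<<7 -> acc=3181 shift=14
  byte[11]=0x9A cont=1 payload=0x1A=26: acc |= 26<<14 -> acc=429165 shift=21
  byte[12]=0x11 cont=0 payload=0x11=17: acc |= 17<<21 -> acc=36080749 shift=28 [end]
Varint 4: bytes[9:13] = ED 98 9A 11 -> value 36080749 (4 byte(s))
  byte[13]=0xC9 cont=1 payload=0x49=73: acc |= 73<<0 -> acc=73 shift=7
  byte[14]=0x26 cont=0 payload=0x26=38: acc |= 38<<7 -> acc=4937 shift=14 [end]
Varint 5: bytes[13:15] = C9 26 -> value 4937 (2 byte(s))

Answer: 3 3 3 4 2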